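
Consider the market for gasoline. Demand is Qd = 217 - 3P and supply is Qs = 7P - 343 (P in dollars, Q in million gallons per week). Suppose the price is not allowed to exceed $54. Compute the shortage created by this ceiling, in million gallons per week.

20

Equilibrium: 217 - 3P = 7P - 343, so 560 = 10P and P* = 56, Q* = 49.
Because the ceiling (54) lies below the market-clearing price, it is binding.
At P = 54: Qd = 217 - 3·54 = 55 and Qs = 7·54 - 343 = 35.
Shortage = Qd - Qs = 55 - 35 = 20.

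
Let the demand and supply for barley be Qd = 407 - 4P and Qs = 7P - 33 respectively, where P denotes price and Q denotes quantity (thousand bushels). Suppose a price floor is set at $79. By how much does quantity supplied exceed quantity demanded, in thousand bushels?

429

In a free market, 407 - 4P = 7P - 33 gives the equilibrium P* = 40, Q* = 247.
Since 79 > 40, the floor is binding.
At P = 79: Qd = 407 - 4·79 = 91 and Qs = 7·79 - 33 = 520.
Surplus = Qs - Qd = 520 - 91 = 429.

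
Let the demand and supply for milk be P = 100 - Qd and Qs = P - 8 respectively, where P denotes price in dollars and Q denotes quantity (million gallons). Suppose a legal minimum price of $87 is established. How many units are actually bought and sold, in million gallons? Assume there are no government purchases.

Rearranging demand gives Qd = 100 - P. Setting quantity demanded equal to quantity supplied, 100 - P = P - 8, gives P* = 54 and Q* = 46.
The floor of 87 is above the equilibrium price 54, so it binds.
At P = 87: Qd = 100 - 87 = 13 and Qs = 87 - 8 = 79.
The quantity actually transacted is the short side, demand: 13.

13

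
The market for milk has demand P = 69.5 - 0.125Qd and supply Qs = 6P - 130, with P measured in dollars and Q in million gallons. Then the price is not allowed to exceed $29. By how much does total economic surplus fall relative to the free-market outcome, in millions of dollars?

2100

Rearranging demand gives Qd = 556 - 8P. In a free market, 556 - 8P = 6P - 130 gives the equilibrium P* = 49, Q* = 164.
The ceiling of 29 is below the equilibrium price 49, so it binds.
At P = 29: Qd = 556 - 8·29 = 324 and Qs = 6·29 - 130 = 44.
Quantity traded falls to 44. At Q = 44 the demand price is (556 - 44)/8 = 64 and the supply price is (130 + 44)/6 = 29.
Deadweight loss = ½ · (64 - 29) · (164 - 44) = ½ · 35 · 120 = 2100.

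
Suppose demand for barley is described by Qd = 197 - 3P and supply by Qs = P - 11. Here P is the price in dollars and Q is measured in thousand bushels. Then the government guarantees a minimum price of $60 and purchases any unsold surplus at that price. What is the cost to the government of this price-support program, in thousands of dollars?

Setting quantity demanded equal to quantity supplied, 197 - 3P = P - 11, gives P* = 52 and Q* = 41.
Since 60 > 52, the floor is binding.
At P = 60: Qd = 197 - 3·60 = 17 and Qs = 60 - 11 = 49.
Surplus = Qs - Qd = 32.
Government expenditure = surplus × support price = 32 × 60 = 1920.

1920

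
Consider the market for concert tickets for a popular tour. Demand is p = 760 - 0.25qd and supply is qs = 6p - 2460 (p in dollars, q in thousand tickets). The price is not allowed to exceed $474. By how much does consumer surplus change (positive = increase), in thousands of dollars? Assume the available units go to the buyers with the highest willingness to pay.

Rearranging demand gives qd = 3040 - 4p. Setting quantity demanded equal to quantity supplied, 3040 - 4p = 6p - 2460, gives p* = 550 and q* = 840.
The ceiling of 474 is below the equilibrium price 550, so it binds.
At p = 474: qd = 3040 - 4·474 = 1144 and qs = 6·474 - 2460 = 384.
Consumer surplus without the control is ½ · (760 - 550) · 840 = 88200.
With the ceiling, 384 units are sold at 474 (assume they go to the highest-value buyers). The demand price at q = 384 is 664, so CS = ½ · [(760 - 474) + (664 - 474)] · 384 = 91392.
Change in consumer surplus = 91392 - 88200 = 3192.

3192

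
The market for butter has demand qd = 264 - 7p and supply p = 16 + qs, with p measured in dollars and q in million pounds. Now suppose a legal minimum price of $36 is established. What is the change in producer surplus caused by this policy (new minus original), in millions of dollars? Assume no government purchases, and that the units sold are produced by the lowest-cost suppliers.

-12.5

Rearranging supply gives qs = p - 16. Equilibrium: 264 - 7p = p - 16, so 280 = 8p and p* = 35, q* = 19.
The floor of 36 is above the equilibrium price 35, so it binds.
At p = 36: qd = 264 - 7·36 = 12 and qs = 36 - 16 = 20.
Producer surplus without the control is ½ · (35 - 16) · 19 = 180.5.
With the floor, 12 units are sold at 36. The supply price at q = 12 is 28, so PS = ½ · [(36 - 16) + (36 - 28)] · 12 = 168.
Change in producer surplus = 168 - 180.5 = -12.5.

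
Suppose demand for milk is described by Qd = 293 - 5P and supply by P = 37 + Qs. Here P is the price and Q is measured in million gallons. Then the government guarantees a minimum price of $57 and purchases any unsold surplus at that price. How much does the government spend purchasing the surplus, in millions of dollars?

684

Rearranging supply gives Qs = P - 37. In a free market, 293 - 5P = P - 37 gives the equilibrium P* = 55, Q* = 18.
The floor of 57 is above the equilibrium price 55, so it binds.
At P = 57: Qd = 293 - 5·57 = 8 and Qs = 57 - 37 = 20.
Surplus = Qs - Qd = 12.
Government expenditure = surplus × support price = 12 × 57 = 684.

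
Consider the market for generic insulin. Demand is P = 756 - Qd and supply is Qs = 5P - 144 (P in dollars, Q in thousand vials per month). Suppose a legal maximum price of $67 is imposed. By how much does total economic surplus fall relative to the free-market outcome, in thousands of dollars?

103335

Rearranging demand gives Qd = 756 - P. In a free market, 756 - P = 5P - 144 gives the equilibrium P* = 150, Q* = 606.
Since 67 < 150, the ceiling is binding.
At P = 67: Qd = 756 - 67 = 689 and Qs = 5·67 - 144 = 191.
Quantity traded falls to 191. At Q = 191 the demand price is 756 - 191 = 565 and the supply price is (144 + 191)/5 = 67.
Deadweight loss = ½ · (565 - 67) · (606 - 191) = ½ · 498 · 415 = 103335.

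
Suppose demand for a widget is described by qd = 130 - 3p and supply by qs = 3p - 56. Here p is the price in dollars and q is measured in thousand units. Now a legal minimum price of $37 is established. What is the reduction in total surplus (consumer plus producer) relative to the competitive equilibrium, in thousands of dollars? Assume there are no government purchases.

In a free market, 130 - 3p = 3p - 56 gives the equilibrium p* = 31, q* = 37.
Since 37 > 31, the floor is binding.
At p = 37: qd = 130 - 3·37 = 19 and qs = 3·37 - 56 = 55.
Quantity traded falls to 19. At q = 19 the demand price is (130 - 19)/3 = 37 and the supply price is (56 + 19)/3 = 25.
Deadweight loss = ½ · (37 - 25) · (37 - 19) = ½ · 12 · 18 = 108.

108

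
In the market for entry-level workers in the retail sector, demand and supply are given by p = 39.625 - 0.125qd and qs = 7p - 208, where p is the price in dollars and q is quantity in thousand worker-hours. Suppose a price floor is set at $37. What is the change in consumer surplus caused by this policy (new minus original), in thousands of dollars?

-58

Rearranging demand gives qd = 317 - 8p. In a free market, 317 - 8p = 7p - 208 gives the equilibrium p* = 35, q* = 37.
Since 37 > 35, the floor is binding.
At p = 37: qd = 317 - 8·37 = 21 and qs = 7·37 - 208 = 51.
Consumer surplus without the control is ½ · (39.625 - 35) · 37 = 85.5625.
With the floor, consumers buy 21 units at 37, so CS = ½ · (39.625 - 37) · 21 = 27.5625.
Change in consumer surplus = 27.5625 - 85.5625 = -58.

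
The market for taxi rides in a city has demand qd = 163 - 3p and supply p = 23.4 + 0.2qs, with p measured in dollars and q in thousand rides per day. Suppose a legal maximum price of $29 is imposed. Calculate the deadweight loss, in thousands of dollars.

Rearranging supply gives qs = 5p - 117. Equilibrium: 163 - 3p = 5p - 117, so 280 = 8p and p* = 35, q* = 58.
Since 29 < 35, the ceiling is binding.
At p = 29: qd = 163 - 3·29 = 76 and qs = 5·29 - 117 = 28.
Quantity traded falls to 28. At q = 28 the demand price is (163 - 28)/3 = 45 and the supply price is (117 + 28)/5 = 29.
Deadweight loss = ½ · (45 - 29) · (58 - 28) = ½ · 16 · 30 = 240.

240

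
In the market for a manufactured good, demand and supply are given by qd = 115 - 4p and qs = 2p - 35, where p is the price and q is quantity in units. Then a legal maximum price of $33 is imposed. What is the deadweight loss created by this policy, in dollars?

0

Setting quantity demanded equal to quantity supplied, 115 - 4p = 2p - 35, gives p* = 25 and q* = 15.
The ceiling of 33 is above the equilibrium price 25, so it is not binding; the market clears at p* = 25, q* = 15.
Since the control does not bind, no trades are prevented and deadweight loss is zero.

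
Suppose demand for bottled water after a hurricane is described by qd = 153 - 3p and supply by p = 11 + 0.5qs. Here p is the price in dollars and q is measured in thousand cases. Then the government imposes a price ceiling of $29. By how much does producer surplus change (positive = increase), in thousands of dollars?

-252

Rearranging supply gives qs = 2p - 22. Equilibrium: 153 - 3p = 2p - 22, so 175 = 5p and p* = 35, q* = 48.
Since 29 < 35, the ceiling is binding.
At p = 29: qd = 153 - 3·29 = 66 and qs = 2·29 - 22 = 36.
Producer surplus without the control is ½ · (35 - 11) · 48 = 576.
With the ceiling, producers sell 36 units at 29, so PS = ½ · (29 - 11) · 36 = 324.
Change in producer surplus = 324 - 576 = -252.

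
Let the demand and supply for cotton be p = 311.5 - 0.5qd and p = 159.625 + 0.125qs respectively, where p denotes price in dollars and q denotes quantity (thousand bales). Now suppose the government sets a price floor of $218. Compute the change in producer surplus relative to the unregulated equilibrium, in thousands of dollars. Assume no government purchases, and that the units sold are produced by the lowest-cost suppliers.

5040

Rearranging demand gives qd = 623 - 2p; rearranging supply gives qs = 8p - 1277. In a free market, 623 - 2p = 8p - 1277 gives the equilibrium p* = 190, q* = 243.
The floor of 218 is above the equilibrium price 190, so it binds.
At p = 218: qd = 623 - 2·218 = 187 and qs = 8·218 - 1277 = 467.
Producer surplus without the control is ½ · (190 - 159.625) · 243 = 3690.5625.
With the floor, 187 units are sold at 218. The supply price at q = 187 is 183, so PS = ½ · [(218 - 159.625) + (218 - 183)] · 187 = 8730.5625.
Change in producer surplus = 8730.5625 - 3690.5625 = 5040.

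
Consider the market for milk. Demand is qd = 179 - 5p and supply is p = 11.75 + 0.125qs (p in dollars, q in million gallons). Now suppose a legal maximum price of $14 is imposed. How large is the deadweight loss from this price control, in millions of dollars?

509.6

Rearranging supply gives qs = 8p - 94. Setting quantity demanded equal to quantity supplied, 179 - 5p = 8p - 94, gives p* = 21 and q* = 74.
Because the ceiling (14) lies below the market-clearing price, it is binding.
At p = 14: qd = 179 - 5·14 = 109 and qs = 8·14 - 94 = 18.
Quantity traded falls to 18. At q = 18 the demand price is (179 - 18)/5 = 32.2 and the supply price is (94 + 18)/8 = 14.
Deadweight loss = ½ · (32.2 - 14) · (74 - 18) = ½ · 18.2 · 56 = 509.6.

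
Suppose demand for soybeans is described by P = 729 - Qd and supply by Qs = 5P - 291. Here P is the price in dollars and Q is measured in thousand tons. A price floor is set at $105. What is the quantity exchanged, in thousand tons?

559

Rearranging demand gives Qd = 729 - P. In a free market, 729 - P = 5P - 291 gives the equilibrium P* = 170, Q* = 559.
The floor of 105 is below the equilibrium price 170, so it is not binding; the market clears at P* = 170, Q* = 559.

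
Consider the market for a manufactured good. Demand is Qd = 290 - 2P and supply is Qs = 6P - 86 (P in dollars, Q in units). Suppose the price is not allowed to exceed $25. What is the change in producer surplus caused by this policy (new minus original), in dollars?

Equilibrium: 290 - 2P = 6P - 86, so 376 = 8P and P* = 47, Q* = 196.
The ceiling of 25 is below the equilibrium price 47, so it binds.
At P = 25: Qd = 290 - 2·25 = 240 and Qs = 6·25 - 86 = 64.
Producer surplus without the control is ½ · (47 - 43/3) · 196 = 9604/3.
With the ceiling, producers sell 64 units at 25, so PS = ½ · (25 - 43/3) · 64 = 1024/3.
Change in producer surplus = 1024/3 - 9604/3 = -2860.

-2860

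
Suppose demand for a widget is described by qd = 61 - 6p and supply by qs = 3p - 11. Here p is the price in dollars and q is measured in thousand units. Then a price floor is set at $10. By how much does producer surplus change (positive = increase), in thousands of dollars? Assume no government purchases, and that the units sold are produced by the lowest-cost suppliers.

Setting quantity demanded equal to quantity supplied, 61 - 6p = 3p - 11, gives p* = 8 and q* = 13.
Since 10 > 8, the floor is binding.
At p = 10: qd = 61 - 6·10 = 1 and qs = 3·10 - 11 = 19.
Producer surplus without the control is ½ · (8 - 11/3) · 13 = 169/6.
With the floor, 1 units are sold at 10. The supply price at q = 1 is 4, so PS = ½ · [(10 - 11/3) + (10 - 4)] · 1 = 37/6.
Change in producer surplus = 37/6 - 169/6 = -22.

-22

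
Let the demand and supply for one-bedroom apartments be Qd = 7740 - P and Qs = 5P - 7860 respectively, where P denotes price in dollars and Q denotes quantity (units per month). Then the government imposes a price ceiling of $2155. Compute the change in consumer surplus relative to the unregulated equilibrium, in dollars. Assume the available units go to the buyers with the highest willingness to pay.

-1178137.5

In a free market, 7740 - P = 5P - 7860 gives the equilibrium P* = 2600, Q* = 5140.
Because the ceiling (2155) lies below the market-clearing price, it is binding.
At P = 2155: Qd = 7740 - 2155 = 5585 and Qs = 5·2155 - 7860 = 2915.
Consumer surplus without the control is ½ · (7740 - 2600) · 5140 = 13209800.
With the ceiling, 2915 units are sold at 2155 (assume they go to the highest-value buyers). The demand price at Q = 2915 is 4825, so CS = ½ · [(7740 - 2155) + (4825 - 2155)] · 2915 = 12031662.5.
Change in consumer surplus = 12031662.5 - 13209800 = -1178137.5.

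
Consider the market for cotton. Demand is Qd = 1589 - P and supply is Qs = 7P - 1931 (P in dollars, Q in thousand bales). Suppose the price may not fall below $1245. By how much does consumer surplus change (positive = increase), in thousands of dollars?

Setting quantity demanded equal to quantity supplied, 1589 - P = 7P - 1931, gives P* = 440 and Q* = 1149.
Since 1245 > 440, the floor is binding.
At P = 1245: Qd = 1589 - 1245 = 344 and Qs = 7·1245 - 1931 = 6784.
Consumer surplus without the control is ½ · (1589 - 440) · 1149 = 660100.5.
With the floor, consumers buy 344 units at 1245, so CS = ½ · (1589 - 1245) · 344 = 59168.
Change in consumer surplus = 59168 - 660100.5 = -600932.5.

-600932.5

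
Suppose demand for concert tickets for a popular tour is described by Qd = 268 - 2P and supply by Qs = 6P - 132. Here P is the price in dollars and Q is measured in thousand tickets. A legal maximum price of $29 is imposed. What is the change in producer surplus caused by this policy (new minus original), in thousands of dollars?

Setting quantity demanded equal to quantity supplied, 268 - 2P = 6P - 132, gives P* = 50 and Q* = 168.
Because the ceiling (29) lies below the market-clearing price, it is binding.
At P = 29: Qd = 268 - 2·29 = 210 and Qs = 6·29 - 132 = 42.
Producer surplus without the control is ½ · (50 - 22) · 168 = 2352.
With the ceiling, producers sell 42 units at 29, so PS = ½ · (29 - 22) · 42 = 147.
Change in producer surplus = 147 - 2352 = -2205.

-2205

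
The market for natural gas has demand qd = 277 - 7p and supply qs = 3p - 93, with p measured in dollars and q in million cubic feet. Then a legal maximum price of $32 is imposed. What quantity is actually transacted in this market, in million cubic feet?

3

Setting quantity demanded equal to quantity supplied, 277 - 7p = 3p - 93, gives p* = 37 and q* = 18.
Because the ceiling (32) lies below the market-clearing price, it is binding.
At p = 32: qd = 277 - 7·32 = 53 and qs = 3·32 - 93 = 3.
The quantity actually transacted is the short side, supply: 3.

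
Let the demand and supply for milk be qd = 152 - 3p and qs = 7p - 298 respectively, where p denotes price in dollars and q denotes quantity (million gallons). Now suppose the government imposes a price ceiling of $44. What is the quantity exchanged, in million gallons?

Without the control the market clears where 152 - 3p = 7p - 298, i.e. p* = 45 and q* = 17.
Since 44 < 45, the ceiling is binding.
At p = 44: qd = 152 - 3·44 = 20 and qs = 7·44 - 298 = 10.
The quantity actually transacted is the short side, supply: 10.

10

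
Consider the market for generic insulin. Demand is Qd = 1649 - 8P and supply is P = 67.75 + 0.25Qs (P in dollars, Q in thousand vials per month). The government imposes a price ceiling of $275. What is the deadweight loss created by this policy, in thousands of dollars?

Rearranging supply gives Qs = 4P - 271. Equilibrium: 1649 - 8P = 4P - 271, so 1920 = 12P and P* = 160, Q* = 369.
The ceiling of 275 is above the equilibrium price 160, so it is not binding; the market clears at P* = 160, Q* = 369.
Since the control does not bind, no trades are prevented and deadweight loss is zero.

0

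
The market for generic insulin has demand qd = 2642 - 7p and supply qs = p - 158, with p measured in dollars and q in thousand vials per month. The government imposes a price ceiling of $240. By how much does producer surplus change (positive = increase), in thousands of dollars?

Without the control the market clears where 2642 - 7p = p - 158, i.e. p* = 350 and q* = 192.
Since 240 < 350, the ceiling is binding.
At p = 240: qd = 2642 - 7·240 = 962 and qs = 240 - 158 = 82.
Producer surplus without the control is ½ · (350 - 158) · 192 = 18432.
With the ceiling, producers sell 82 units at 240, so PS = ½ · (240 - 158) · 82 = 3362.
Change in producer surplus = 3362 - 18432 = -15070.

-15070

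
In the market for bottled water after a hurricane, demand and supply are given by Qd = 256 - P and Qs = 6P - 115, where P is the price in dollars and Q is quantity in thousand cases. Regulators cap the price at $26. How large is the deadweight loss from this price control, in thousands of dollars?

15309

Setting quantity demanded equal to quantity supplied, 256 - P = 6P - 115, gives P* = 53 and Q* = 203.
The ceiling of 26 is below the equilibrium price 53, so it binds.
At P = 26: Qd = 256 - 26 = 230 and Qs = 6·26 - 115 = 41.
Quantity traded falls to 41. At Q = 41 the demand price is 256 - 41 = 215 and the supply price is (115 + 41)/6 = 26.
Deadweight loss = ½ · (215 - 26) · (203 - 41) = ½ · 189 · 162 = 15309.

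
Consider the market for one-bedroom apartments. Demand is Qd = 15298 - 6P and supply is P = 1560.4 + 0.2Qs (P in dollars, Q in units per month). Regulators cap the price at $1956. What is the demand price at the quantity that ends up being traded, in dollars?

2220

Rearranging supply gives Qs = 5P - 7802. Without the control the market clears where 15298 - 6P = 5P - 7802, i.e. P* = 2100 and Q* = 2698.
Since 1956 < 2100, the ceiling is binding.
At P = 1956: Qd = 15298 - 6·1956 = 3562 and Qs = 5·1956 - 7802 = 1978.
Only 1978 units reach the market. On the demand curve, the marginal buyer's willingness to pay at Q = 1978 is (15298 - 1978)/6 = 2220.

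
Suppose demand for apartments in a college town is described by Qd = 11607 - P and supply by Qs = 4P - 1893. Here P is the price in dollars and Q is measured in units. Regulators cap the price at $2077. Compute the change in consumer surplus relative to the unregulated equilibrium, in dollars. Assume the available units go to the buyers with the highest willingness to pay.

891513

Setting quantity demanded equal to quantity supplied, 11607 - P = 4P - 1893, gives P* = 2700 and Q* = 8907.
Because the ceiling (2077) lies below the market-clearing price, it is binding.
At P = 2077: Qd = 11607 - 2077 = 9530 and Qs = 4·2077 - 1893 = 6415.
Consumer surplus without the control is ½ · (11607 - 2700) · 8907 = 39667324.5.
With the ceiling, 6415 units are sold at 2077 (assume they go to the highest-value buyers). The demand price at Q = 6415 is 5192, so CS = ½ · [(11607 - 2077) + (5192 - 2077)] · 6415 = 40558837.5.
Change in consumer surplus = 40558837.5 - 39667324.5 = 891513.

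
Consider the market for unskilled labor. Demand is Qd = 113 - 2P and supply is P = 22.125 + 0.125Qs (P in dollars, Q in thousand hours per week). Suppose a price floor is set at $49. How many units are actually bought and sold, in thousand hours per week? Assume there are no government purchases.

15

Rearranging supply gives Qs = 8P - 177. Without the control the market clears where 113 - 2P = 8P - 177, i.e. P* = 29 and Q* = 55.
Since 49 > 29, the floor is binding.
At P = 49: Qd = 113 - 2·49 = 15 and Qs = 8·49 - 177 = 215.
The quantity actually transacted is the short side, demand: 15.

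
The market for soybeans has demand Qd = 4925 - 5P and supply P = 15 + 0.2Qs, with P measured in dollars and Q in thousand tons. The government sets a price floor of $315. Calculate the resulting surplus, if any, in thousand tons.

Rearranging supply gives Qs = 5P - 75. Equilibrium: 4925 - 5P = 5P - 75, so 5000 = 10P and P* = 500, Q* = 2425.
The floor of 315 is below the equilibrium price 500, so it is not binding; the market clears at P* = 500, Q* = 2425.
Since the control does not bind, there is no surplus.

0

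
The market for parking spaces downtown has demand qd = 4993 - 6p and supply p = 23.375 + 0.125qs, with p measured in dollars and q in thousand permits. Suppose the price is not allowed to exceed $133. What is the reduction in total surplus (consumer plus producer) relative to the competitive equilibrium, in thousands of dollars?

Rearranging supply gives qs = 8p - 187. Without the control the market clears where 4993 - 6p = 8p - 187, i.e. p* = 370 and q* = 2773.
The ceiling of 133 is below the equilibrium price 370, so it binds.
At p = 133: qd = 4993 - 6·133 = 4195 and qs = 8·133 - 187 = 877.
Quantity traded falls to 877. At q = 877 the demand price is (4993 - 877)/6 = 686 and the supply price is (187 + 877)/8 = 133.
Deadweight loss = ½ · (686 - 133) · (2773 - 877) = ½ · 553 · 1896 = 524244.

524244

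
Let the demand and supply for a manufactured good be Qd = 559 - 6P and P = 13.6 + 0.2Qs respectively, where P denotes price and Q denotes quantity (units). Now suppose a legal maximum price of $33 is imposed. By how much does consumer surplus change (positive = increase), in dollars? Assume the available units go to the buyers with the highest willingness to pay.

1128

Rearranging supply gives Qs = 5P - 68. Without the control the market clears where 559 - 6P = 5P - 68, i.e. P* = 57 and Q* = 217.
Since 33 < 57, the ceiling is binding.
At P = 33: Qd = 559 - 6·33 = 361 and Qs = 5·33 - 68 = 97.
Consumer surplus without the control is ½ · (559/6 - 57) · 217 = 47089/12.
With the ceiling, 97 units are sold at 33 (assume they go to the highest-value buyers). The demand price at Q = 97 is 77, so CS = ½ · [(559/6 - 33) + (77 - 33)] · 97 = 60625/12.
Change in consumer surplus = 60625/12 - 47089/12 = 1128.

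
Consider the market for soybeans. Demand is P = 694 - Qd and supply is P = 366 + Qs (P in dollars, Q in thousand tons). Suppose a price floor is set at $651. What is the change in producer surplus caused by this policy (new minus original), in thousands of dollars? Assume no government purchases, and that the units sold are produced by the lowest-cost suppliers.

Rearranging demand gives Qd = 694 - P; rearranging supply gives Qs = P - 366. In a free market, 694 - P = P - 366 gives the equilibrium P* = 530, Q* = 164.
Since 651 > 530, the floor is binding.
At P = 651: Qd = 694 - 651 = 43 and Qs = 651 - 366 = 285.
Producer surplus without the control is ½ · (530 - 366) · 164 = 13448.
With the floor, 43 units are sold at 651. The supply price at Q = 43 is 409, so PS = ½ · [(651 - 366) + (651 - 409)] · 43 = 11330.5.
Change in producer surplus = 11330.5 - 13448 = -2117.5.

-2117.5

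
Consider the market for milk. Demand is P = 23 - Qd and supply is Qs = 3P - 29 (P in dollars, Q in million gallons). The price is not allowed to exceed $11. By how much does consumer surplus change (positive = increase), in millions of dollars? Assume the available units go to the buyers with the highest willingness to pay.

Rearranging demand gives Qd = 23 - P. Setting quantity demanded equal to quantity supplied, 23 - P = 3P - 29, gives P* = 13 and Q* = 10.
The ceiling of 11 is below the equilibrium price 13, so it binds.
At P = 11: Qd = 23 - 11 = 12 and Qs = 3·11 - 29 = 4.
Consumer surplus without the control is ½ · (23 - 13) · 10 = 50.
With the ceiling, 4 units are sold at 11 (assume they go to the highest-value buyers). The demand price at Q = 4 is 19, so CS = ½ · [(23 - 11) + (19 - 11)] · 4 = 40.
Change in consumer surplus = 40 - 50 = -10.

-10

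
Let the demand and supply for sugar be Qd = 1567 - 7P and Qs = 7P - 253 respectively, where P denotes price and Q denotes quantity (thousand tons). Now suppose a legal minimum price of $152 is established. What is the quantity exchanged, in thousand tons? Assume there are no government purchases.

Setting quantity demanded equal to quantity supplied, 1567 - 7P = 7P - 253, gives P* = 130 and Q* = 657.
The floor of 152 is above the equilibrium price 130, so it binds.
At P = 152: Qd = 1567 - 7·152 = 503 and Qs = 7·152 - 253 = 811.
The quantity actually transacted is the short side, demand: 503.

503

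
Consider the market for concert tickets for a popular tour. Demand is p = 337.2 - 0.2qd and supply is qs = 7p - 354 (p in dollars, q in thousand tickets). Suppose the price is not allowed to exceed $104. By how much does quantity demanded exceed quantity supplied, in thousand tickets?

Rearranging demand gives qd = 1686 - 5p. Equilibrium: 1686 - 5p = 7p - 354, so 2040 = 12p and p* = 170, q* = 836.
Because the ceiling (104) lies below the market-clearing price, it is binding.
At p = 104: qd = 1686 - 5·104 = 1166 and qs = 7·104 - 354 = 374.
Shortage = qd - qs = 1166 - 374 = 792.

792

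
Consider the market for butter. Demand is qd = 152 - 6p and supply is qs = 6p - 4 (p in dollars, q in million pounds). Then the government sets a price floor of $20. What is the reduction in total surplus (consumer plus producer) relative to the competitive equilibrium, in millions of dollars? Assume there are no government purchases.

Equilibrium: 152 - 6p = 6p - 4, so 156 = 12p and p* = 13, q* = 74.
Because the floor (20) lies above the market-clearing price, it is binding.
At p = 20: qd = 152 - 6·20 = 32 and qs = 6·20 - 4 = 116.
Quantity traded falls to 32. At q = 32 the demand price is (152 - 32)/6 = 20 and the supply price is (4 + 32)/6 = 6.
Deadweight loss = ½ · (20 - 6) · (74 - 32) = ½ · 14 · 42 = 294.

294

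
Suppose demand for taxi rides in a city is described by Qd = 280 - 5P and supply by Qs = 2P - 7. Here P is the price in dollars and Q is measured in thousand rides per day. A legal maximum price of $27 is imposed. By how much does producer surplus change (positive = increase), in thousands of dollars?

-854

In a free market, 280 - 5P = 2P - 7 gives the equilibrium P* = 41, Q* = 75.
Since 27 < 41, the ceiling is binding.
At P = 27: Qd = 280 - 5·27 = 145 and Qs = 2·27 - 7 = 47.
Producer surplus without the control is ½ · (41 - 3.5) · 75 = 1406.25.
With the ceiling, producers sell 47 units at 27, so PS = ½ · (27 - 3.5) · 47 = 552.25.
Change in producer surplus = 552.25 - 1406.25 = -854.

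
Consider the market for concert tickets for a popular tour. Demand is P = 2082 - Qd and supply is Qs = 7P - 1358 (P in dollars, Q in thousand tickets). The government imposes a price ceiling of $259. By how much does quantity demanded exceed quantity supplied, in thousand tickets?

Rearranging demand gives Qd = 2082 - P. In a free market, 2082 - P = 7P - 1358 gives the equilibrium P* = 430, Q* = 1652.
Since 259 < 430, the ceiling is binding.
At P = 259: Qd = 2082 - 259 = 1823 and Qs = 7·259 - 1358 = 455.
Shortage = Qd - Qs = 1823 - 455 = 1368.

1368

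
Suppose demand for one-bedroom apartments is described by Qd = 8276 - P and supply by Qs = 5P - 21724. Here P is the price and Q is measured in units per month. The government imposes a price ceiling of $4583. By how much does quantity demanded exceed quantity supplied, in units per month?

Setting quantity demanded equal to quantity supplied, 8276 - P = 5P - 21724, gives P* = 5000 and Q* = 3276.
Because the ceiling (4583) lies below the market-clearing price, it is binding.
At P = 4583: Qd = 8276 - 4583 = 3693 and Qs = 5·4583 - 21724 = 1191.
Shortage = Qd - Qs = 3693 - 1191 = 2502.

2502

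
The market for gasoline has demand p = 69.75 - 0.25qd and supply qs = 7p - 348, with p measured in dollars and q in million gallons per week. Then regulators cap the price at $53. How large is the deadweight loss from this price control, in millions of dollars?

Rearranging demand gives qd = 279 - 4p. Setting quantity demanded equal to quantity supplied, 279 - 4p = 7p - 348, gives p* = 57 and q* = 51.
Because the ceiling (53) lies below the market-clearing price, it is binding.
At p = 53: qd = 279 - 4·53 = 67 and qs = 7·53 - 348 = 23.
Quantity traded falls to 23. At q = 23 the demand price is (279 - 23)/4 = 64 and the supply price is (348 + 23)/7 = 53.
Deadweight loss = ½ · (64 - 53) · (51 - 23) = ½ · 11 · 28 = 154.

154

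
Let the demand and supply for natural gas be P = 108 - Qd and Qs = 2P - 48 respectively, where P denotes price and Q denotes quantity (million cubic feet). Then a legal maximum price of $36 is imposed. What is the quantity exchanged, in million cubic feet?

Rearranging demand gives Qd = 108 - P. Equilibrium: 108 - P = 2P - 48, so 156 = 3P and P* = 52, Q* = 56.
The ceiling of 36 is below the equilibrium price 52, so it binds.
At P = 36: Qd = 108 - 36 = 72 and Qs = 2·36 - 48 = 24.
The quantity actually transacted is the short side, supply: 24.

24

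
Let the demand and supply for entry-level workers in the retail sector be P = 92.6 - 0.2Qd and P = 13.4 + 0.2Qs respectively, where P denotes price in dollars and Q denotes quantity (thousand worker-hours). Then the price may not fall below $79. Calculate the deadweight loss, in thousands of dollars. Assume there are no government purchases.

Rearranging demand gives Qd = 463 - 5P; rearranging supply gives Qs = 5P - 67. In a free market, 463 - 5P = 5P - 67 gives the equilibrium P* = 53, Q* = 198.
The floor of 79 is above the equilibrium price 53, so it binds.
At P = 79: Qd = 463 - 5·79 = 68 and Qs = 5·79 - 67 = 328.
Quantity traded falls to 68. At Q = 68 the demand price is (463 - 68)/5 = 79 and the supply price is (67 + 68)/5 = 27.
Deadweight loss = ½ · (79 - 27) · (198 - 68) = ½ · 52 · 130 = 3380.

3380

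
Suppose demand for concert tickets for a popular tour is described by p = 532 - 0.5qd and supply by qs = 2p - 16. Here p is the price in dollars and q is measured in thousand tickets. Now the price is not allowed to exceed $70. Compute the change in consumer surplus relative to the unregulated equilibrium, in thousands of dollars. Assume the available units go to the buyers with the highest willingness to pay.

Rearranging demand gives qd = 1064 - 2p. Without the control the market clears where 1064 - 2p = 2p - 16, i.e. p* = 270 and q* = 524.
The ceiling of 70 is below the equilibrium price 270, so it binds.
At p = 70: qd = 1064 - 2·70 = 924 and qs = 2·70 - 16 = 124.
Consumer surplus without the control is ½ · (532 - 270) · 524 = 68644.
With the ceiling, 124 units are sold at 70 (assume they go to the highest-value buyers). The demand price at q = 124 is 470, so CS = ½ · [(532 - 70) + (470 - 70)] · 124 = 53444.
Change in consumer surplus = 53444 - 68644 = -15200.

-15200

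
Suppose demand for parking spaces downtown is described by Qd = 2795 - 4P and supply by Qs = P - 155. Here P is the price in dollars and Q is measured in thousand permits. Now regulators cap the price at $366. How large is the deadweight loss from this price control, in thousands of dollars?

Equilibrium: 2795 - 4P = P - 155, so 2950 = 5P and P* = 590, Q* = 435.
The ceiling of 366 is below the equilibrium price 590, so it binds.
At P = 366: Qd = 2795 - 4·366 = 1331 and Qs = 366 - 155 = 211.
Quantity traded falls to 211. At Q = 211 the demand price is (2795 - 211)/4 = 646 and the supply price is 155 + 211 = 366.
Deadweight loss = ½ · (646 - 366) · (435 - 211) = ½ · 280 · 224 = 31360.

31360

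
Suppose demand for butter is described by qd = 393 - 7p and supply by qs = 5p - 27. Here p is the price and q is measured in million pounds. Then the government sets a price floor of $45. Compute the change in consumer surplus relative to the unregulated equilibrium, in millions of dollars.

-1130

Without the control the market clears where 393 - 7p = 5p - 27, i.e. p* = 35 and q* = 148.
Because the floor (45) lies above the market-clearing price, it is binding.
At p = 45: qd = 393 - 7·45 = 78 and qs = 5·45 - 27 = 198.
Consumer surplus without the control is ½ · (393/7 - 35) · 148 = 10952/7.
With the floor, consumers buy 78 units at 45, so CS = ½ · (393/7 - 45) · 78 = 3042/7.
Change in consumer surplus = 3042/7 - 10952/7 = -1130.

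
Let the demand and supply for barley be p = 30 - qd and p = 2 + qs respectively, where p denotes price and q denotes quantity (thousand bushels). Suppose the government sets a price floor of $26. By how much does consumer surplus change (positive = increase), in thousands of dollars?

-90

Rearranging demand gives qd = 30 - p; rearranging supply gives qs = p - 2. Without the control the market clears where 30 - p = p - 2, i.e. p* = 16 and q* = 14.
Because the floor (26) lies above the market-clearing price, it is binding.
At p = 26: qd = 30 - 26 = 4 and qs = 26 - 2 = 24.
Consumer surplus without the control is ½ · (30 - 16) · 14 = 98.
With the floor, consumers buy 4 units at 26, so CS = ½ · (30 - 26) · 4 = 8.
Change in consumer surplus = 8 - 98 = -90.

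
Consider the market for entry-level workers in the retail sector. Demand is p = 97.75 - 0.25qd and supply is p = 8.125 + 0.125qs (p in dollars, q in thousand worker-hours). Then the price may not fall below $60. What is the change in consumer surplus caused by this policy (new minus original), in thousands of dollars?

-4290

Rearranging demand gives qd = 391 - 4p; rearranging supply gives qs = 8p - 65. Without the control the market clears where 391 - 4p = 8p - 65, i.e. p* = 38 and q* = 239.
Since 60 > 38, the floor is binding.
At p = 60: qd = 391 - 4·60 = 151 and qs = 8·60 - 65 = 415.
Consumer surplus without the control is ½ · (97.75 - 38) · 239 = 7140.125.
With the floor, consumers buy 151 units at 60, so CS = ½ · (97.75 - 60) · 151 = 2850.125.
Change in consumer surplus = 2850.125 - 7140.125 = -4290.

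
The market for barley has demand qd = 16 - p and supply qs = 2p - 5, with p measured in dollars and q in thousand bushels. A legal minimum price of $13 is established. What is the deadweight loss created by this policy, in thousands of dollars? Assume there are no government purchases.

27

Equilibrium: 16 - p = 2p - 5, so 21 = 3p and p* = 7, q* = 9.
Since 13 > 7, the floor is binding.
At p = 13: qd = 16 - 13 = 3 and qs = 2·13 - 5 = 21.
Quantity traded falls to 3. At q = 3 the demand price is 16 - 3 = 13 and the supply price is (5 + 3)/2 = 4.
Deadweight loss = ½ · (13 - 4) · (9 - 3) = ½ · 9 · 6 = 27.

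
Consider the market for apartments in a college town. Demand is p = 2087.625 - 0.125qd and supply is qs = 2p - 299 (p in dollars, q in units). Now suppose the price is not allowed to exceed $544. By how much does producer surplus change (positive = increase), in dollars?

-2248420

Rearranging demand gives qd = 16701 - 8p. Setting quantity demanded equal to quantity supplied, 16701 - 8p = 2p - 299, gives p* = 1700 and q* = 3101.
Because the ceiling (544) lies below the market-clearing price, it is binding.
At p = 544: qd = 16701 - 8·544 = 12349 and qs = 2·544 - 299 = 789.
Producer surplus without the control is ½ · (1700 - 149.5) · 3101 = 2404050.25.
With the ceiling, producers sell 789 units at 544, so PS = ½ · (544 - 149.5) · 789 = 155630.25.
Change in producer surplus = 155630.25 - 2404050.25 = -2248420.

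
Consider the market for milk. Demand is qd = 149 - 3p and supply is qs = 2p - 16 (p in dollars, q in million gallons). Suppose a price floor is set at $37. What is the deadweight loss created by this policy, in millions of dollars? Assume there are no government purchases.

60

Equilibrium: 149 - 3p = 2p - 16, so 165 = 5p and p* = 33, q* = 50.
Since 37 > 33, the floor is binding.
At p = 37: qd = 149 - 3·37 = 38 and qs = 2·37 - 16 = 58.
Quantity traded falls to 38. At q = 38 the demand price is (149 - 38)/3 = 37 and the supply price is (16 + 38)/2 = 27.
Deadweight loss = ½ · (37 - 27) · (50 - 38) = ½ · 10 · 12 = 60.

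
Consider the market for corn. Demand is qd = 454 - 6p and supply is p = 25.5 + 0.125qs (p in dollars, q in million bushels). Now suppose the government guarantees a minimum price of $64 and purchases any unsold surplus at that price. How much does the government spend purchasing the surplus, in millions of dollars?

15232

Rearranging supply gives qs = 8p - 204. Setting quantity demanded equal to quantity supplied, 454 - 6p = 8p - 204, gives p* = 47 and q* = 172.
The floor of 64 is above the equilibrium price 47, so it binds.
At p = 64: qd = 454 - 6·64 = 70 and qs = 8·64 - 204 = 308.
Surplus = qs - qd = 238.
Government expenditure = surplus × support price = 238 × 64 = 15232.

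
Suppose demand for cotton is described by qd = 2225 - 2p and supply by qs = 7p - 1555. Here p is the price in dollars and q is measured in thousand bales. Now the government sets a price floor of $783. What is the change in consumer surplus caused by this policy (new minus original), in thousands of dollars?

Without the control the market clears where 2225 - 2p = 7p - 1555, i.e. p* = 420 and q* = 1385.
Because the floor (783) lies above the market-clearing price, it is binding.
At p = 783: qd = 2225 - 2·783 = 659 and qs = 7·783 - 1555 = 3926.
Consumer surplus without the control is ½ · (1112.5 - 420) · 1385 = 479556.25.
With the floor, consumers buy 659 units at 783, so CS = ½ · (1112.5 - 783) · 659 = 108570.25.
Change in consumer surplus = 108570.25 - 479556.25 = -370986.

-370986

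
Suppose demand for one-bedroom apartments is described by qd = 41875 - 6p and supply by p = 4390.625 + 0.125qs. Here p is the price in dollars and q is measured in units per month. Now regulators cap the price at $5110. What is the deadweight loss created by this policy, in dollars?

Rearranging supply gives qs = 8p - 35125. Setting quantity demanded equal to quantity supplied, 41875 - 6p = 8p - 35125, gives p* = 5500 and q* = 8875.
Because the ceiling (5110) lies below the market-clearing price, it is binding.
At p = 5110: qd = 41875 - 6·5110 = 11215 and qs = 8·5110 - 35125 = 5755.
Quantity traded falls to 5755. At q = 5755 the demand price is (41875 - 5755)/6 = 6020 and the supply price is (35125 + 5755)/8 = 5110.
Deadweight loss = ½ · (6020 - 5110) · (8875 - 5755) = ½ · 910 · 3120 = 1419600.

1419600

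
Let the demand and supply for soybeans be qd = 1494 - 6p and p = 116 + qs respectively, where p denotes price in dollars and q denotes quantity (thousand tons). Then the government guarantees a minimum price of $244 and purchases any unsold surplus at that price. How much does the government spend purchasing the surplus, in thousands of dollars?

23912

Rearranging supply gives qs = p - 116. Without the control the market clears where 1494 - 6p = p - 116, i.e. p* = 230 and q* = 114.
Because the floor (244) lies above the market-clearing price, it is binding.
At p = 244: qd = 1494 - 6·244 = 30 and qs = 244 - 116 = 128.
Surplus = qs - qd = 98.
Government expenditure = surplus × support price = 98 × 244 = 23912.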